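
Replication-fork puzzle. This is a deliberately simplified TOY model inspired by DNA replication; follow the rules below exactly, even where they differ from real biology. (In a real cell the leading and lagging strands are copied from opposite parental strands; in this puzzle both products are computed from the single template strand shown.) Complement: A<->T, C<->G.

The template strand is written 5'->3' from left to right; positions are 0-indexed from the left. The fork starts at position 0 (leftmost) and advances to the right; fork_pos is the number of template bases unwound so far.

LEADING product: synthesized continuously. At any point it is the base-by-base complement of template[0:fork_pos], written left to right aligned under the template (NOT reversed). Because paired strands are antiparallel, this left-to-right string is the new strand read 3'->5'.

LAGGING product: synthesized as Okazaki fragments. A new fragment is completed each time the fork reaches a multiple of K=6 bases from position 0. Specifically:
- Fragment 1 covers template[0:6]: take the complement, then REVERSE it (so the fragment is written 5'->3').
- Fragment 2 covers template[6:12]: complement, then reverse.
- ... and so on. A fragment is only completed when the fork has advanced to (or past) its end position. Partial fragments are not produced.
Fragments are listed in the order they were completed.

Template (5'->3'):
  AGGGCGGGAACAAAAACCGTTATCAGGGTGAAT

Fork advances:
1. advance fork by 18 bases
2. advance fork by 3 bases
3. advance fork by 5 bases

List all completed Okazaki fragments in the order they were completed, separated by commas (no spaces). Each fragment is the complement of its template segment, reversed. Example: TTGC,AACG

Answer: CGCCCT,TGTTCC,GGTTTT,GATAAC

Derivation:
Step 1: advance 18 -> fork_pos = 0 + 18 = 18. Reached multiple(s) of 6: 6, 12, 18 -> fragments 1-3 completed (3 total).
Step 2: advance 3 -> fork_pos = 18 + 3 = 21. Next multiple of 6 is 24 (not reached); still 3 fragment(s).
Step 3: advance 5 -> fork_pos = 21 + 5 = 26. Reached multiple(s) of 6: 24 -> fragment 4 completed (4 total).
Final fork_pos = 26, so 4 fragment(s) are complete. Build each: template segment -> complement -> reverse.
Fragment 1: template[0:6] = AGGGCG -> complement TCCCGC -> reversed CGCCCT
Fragment 2: template[6:12] = GGAACA -> complement CCTTGT -> reversed TGTTCC
Fragment 3: template[12:18] = AAAACC -> complement TTTTGG -> reversed GGTTTT
Fragment 4: template[18:24] = GTTATC -> complement CAATAG -> reversed GATAAC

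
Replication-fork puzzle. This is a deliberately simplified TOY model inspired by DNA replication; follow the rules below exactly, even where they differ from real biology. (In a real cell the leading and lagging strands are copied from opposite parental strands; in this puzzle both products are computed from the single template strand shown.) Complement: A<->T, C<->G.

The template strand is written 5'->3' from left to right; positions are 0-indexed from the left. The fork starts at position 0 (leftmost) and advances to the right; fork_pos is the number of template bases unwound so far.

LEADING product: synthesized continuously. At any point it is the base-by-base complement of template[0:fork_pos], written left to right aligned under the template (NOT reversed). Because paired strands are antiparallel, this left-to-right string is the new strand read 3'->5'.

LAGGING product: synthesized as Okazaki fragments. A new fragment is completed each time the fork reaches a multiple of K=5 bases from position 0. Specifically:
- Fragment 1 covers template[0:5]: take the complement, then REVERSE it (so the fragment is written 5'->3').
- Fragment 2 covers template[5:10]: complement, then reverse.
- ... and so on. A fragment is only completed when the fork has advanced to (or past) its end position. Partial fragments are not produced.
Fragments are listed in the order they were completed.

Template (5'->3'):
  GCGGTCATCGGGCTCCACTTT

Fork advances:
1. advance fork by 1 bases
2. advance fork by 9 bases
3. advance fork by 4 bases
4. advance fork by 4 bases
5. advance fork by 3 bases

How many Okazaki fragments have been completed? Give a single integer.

Answer: 4

Derivation:
Step 1: advance 1 -> fork_pos = 0 + 1 = 1. Next multiple of 5 is 5 (not reached); still 0 fragment(s).
Step 2: advance 9 -> fork_pos = 1 + 9 = 10. Reached multiple(s) of 5: 5, 10 -> fragments 1-2 completed (2 total).
Step 3: advance 4 -> fork_pos = 10 + 4 = 14. Next multiple of 5 is 15 (not reached); still 2 fragment(s).
Step 4: advance 4 -> fork_pos = 14 + 4 = 18. Reached multiple(s) of 5: 15 -> fragment 3 completed (3 total).
Step 5: advance 3 -> fork_pos = 18 + 3 = 21. Reached multiple(s) of 5: 20 -> fragment 4 completed (4 total).
Check: final fork_pos = 21; the multiples of 5 that are <= 21 are 5..20 -> 21 // 5 = 4 completed fragment(s).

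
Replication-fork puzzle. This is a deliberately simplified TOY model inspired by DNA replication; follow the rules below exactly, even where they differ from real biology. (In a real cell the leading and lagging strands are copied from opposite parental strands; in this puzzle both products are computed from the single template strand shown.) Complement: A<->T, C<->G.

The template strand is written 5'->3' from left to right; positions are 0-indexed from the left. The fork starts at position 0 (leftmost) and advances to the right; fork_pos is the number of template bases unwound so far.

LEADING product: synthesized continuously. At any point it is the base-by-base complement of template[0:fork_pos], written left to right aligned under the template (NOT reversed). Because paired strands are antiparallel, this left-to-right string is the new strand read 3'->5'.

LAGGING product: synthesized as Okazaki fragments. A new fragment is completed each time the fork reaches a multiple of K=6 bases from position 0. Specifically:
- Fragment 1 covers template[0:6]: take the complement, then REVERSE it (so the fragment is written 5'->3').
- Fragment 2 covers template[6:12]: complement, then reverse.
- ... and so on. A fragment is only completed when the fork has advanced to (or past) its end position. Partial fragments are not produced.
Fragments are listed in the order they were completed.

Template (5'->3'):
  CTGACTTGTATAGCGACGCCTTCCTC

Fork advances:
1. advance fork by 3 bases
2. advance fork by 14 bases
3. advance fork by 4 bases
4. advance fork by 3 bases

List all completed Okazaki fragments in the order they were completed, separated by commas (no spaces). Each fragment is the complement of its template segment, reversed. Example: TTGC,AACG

Answer: AGTCAG,TATACA,CGTCGC,GGAAGG

Derivation:
Step 1: advance 3 -> fork_pos = 0 + 3 = 3. Next multiple of 6 is 6 (not reached); still 0 fragment(s).
Step 2: advance 14 -> fork_pos = 3 + 14 = 17. Reached multiple(s) of 6: 6, 12 -> fragments 1-2 completed (2 total).
Step 3: advance 4 -> fork_pos = 17 + 4 = 21. Reached multiple(s) of 6: 18 -> fragment 3 completed (3 total).
Step 4: advance 3 -> fork_pos = 21 + 3 = 24. Reached multiple(s) of 6: 24 -> fragment 4 completed (4 total).
Final fork_pos = 24, so 4 fragment(s) are complete. Build each: template segment -> complement -> reverse.
Fragment 1: template[0:6] = CTGACT -> complement GACTGA -> reversed AGTCAG
Fragment 2: template[6:12] = TGTATA -> complement ACATAT -> reversed TATACA
Fragment 3: template[12:18] = GCGACG -> complement CGCTGC -> reversed CGTCGC
Fragment 4: template[18:24] = CCTTCC -> complement GGAAGG -> reversed GGAAGG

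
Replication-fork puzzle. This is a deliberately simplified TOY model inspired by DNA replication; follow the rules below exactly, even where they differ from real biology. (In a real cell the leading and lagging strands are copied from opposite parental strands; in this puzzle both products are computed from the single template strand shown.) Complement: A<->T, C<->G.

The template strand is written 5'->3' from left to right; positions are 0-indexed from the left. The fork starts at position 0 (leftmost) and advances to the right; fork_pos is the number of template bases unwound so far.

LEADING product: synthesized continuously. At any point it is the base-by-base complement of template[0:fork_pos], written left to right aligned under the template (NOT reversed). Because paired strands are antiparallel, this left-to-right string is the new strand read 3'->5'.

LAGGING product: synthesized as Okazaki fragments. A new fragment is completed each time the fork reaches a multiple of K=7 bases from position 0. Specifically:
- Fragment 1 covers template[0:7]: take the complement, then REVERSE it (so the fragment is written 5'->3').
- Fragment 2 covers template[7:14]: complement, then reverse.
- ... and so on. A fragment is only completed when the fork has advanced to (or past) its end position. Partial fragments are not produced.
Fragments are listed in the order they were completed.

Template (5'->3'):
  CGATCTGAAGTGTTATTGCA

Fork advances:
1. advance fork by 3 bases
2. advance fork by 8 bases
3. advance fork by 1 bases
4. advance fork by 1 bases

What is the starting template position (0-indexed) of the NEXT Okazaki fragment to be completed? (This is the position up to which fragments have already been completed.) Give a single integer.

Answer: 7

Derivation:
Step 1: advance 3 -> fork_pos = 0 + 3 = 3. Next multiple of 7 is 7 (not reached); still 0 fragment(s).
Step 2: advance 8 -> fork_pos = 3 + 8 = 11. Reached multiple(s) of 7: 7 -> fragment 1 completed (1 total).
Step 3: advance 1 -> fork_pos = 11 + 1 = 12. Next multiple of 7 is 14 (not reached); still 1 fragment(s).
Step 4: advance 1 -> fork_pos = 12 + 1 = 13. Next multiple of 7 is 14 (not reached); still 1 fragment(s).
1 fragment(s) completed, covering template[0:7] (1 x 7 = 7). The next fragment, fragment 2, covers template[7:14], so it starts at position 7.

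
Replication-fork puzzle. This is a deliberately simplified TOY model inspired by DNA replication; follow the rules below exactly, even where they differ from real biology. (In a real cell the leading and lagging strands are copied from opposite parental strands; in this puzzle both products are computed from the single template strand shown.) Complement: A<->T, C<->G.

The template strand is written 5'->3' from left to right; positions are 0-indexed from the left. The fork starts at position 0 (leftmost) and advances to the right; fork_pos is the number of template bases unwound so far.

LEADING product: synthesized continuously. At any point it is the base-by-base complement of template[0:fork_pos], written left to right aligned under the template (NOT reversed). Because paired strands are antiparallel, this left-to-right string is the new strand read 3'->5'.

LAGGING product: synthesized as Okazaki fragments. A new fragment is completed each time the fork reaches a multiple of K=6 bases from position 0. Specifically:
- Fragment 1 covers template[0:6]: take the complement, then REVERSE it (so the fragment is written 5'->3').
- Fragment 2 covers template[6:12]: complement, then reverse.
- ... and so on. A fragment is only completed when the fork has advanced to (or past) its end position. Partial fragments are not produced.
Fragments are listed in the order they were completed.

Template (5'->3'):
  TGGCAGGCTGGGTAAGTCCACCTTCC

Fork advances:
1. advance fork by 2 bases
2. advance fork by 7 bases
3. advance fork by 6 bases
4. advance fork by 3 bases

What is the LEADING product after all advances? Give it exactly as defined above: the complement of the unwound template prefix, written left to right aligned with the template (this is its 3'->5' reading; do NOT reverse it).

Step 1: advance 2 -> fork_pos = 0 + 2 = 2.
Step 2: advance 7 -> fork_pos = 2 + 7 = 9.
Step 3: advance 6 -> fork_pos = 9 + 6 = 15.
Step 4: advance 3 -> fork_pos = 15 + 3 = 18.
Unwound prefix: template[0:18] = TGGCAGGCTGGGTAAGTC
Complement it base by base (A<->T, C<->G), keeping left-to-right order:
  [0:5] TGGCA -> ACCGT
  [5:10] GGCTG -> CCGAC
  [10:15] GGTAA -> CCATT
  [15:18] GTC -> CAG
Concatenate: ACCGTCCGACCCATTCAG (length 18; written aligned with the template, i.e. 3'->5').

Answer: ACCGTCCGACCCATTCAG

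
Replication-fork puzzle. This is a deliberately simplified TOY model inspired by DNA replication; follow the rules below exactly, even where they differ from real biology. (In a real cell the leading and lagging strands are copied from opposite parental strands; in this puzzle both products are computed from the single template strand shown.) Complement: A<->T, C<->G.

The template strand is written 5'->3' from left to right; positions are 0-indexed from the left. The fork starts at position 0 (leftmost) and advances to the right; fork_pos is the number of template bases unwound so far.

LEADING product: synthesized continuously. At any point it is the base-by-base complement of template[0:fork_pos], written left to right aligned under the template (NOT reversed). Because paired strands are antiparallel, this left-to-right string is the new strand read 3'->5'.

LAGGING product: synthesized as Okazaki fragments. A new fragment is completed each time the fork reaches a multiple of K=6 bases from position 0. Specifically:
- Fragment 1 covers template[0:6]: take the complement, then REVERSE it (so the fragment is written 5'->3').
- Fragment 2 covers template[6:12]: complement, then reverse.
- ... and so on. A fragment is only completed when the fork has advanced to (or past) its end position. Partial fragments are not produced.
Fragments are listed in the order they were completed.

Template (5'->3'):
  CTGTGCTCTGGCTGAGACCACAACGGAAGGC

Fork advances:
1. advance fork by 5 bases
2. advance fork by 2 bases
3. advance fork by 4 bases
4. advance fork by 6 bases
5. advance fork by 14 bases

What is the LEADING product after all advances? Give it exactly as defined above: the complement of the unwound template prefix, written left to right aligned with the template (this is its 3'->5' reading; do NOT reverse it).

Step 1: advance 5 -> fork_pos = 0 + 5 = 5.
Step 2: advance 2 -> fork_pos = 5 + 2 = 7.
Step 3: advance 4 -> fork_pos = 7 + 4 = 11.
Step 4: advance 6 -> fork_pos = 11 + 6 = 17.
Step 5: advance 14 -> fork_pos = 17 + 14 = 31.
Unwound prefix: template[0:31] = CTGTGCTCTGGCTGAGACCACAACGGAAGGC
Complement it base by base (A<->T, C<->G), keeping left-to-right order:
  [0:5] CTGTG -> GACAC
  [5:10] CTCTG -> GAGAC
  [10:15] GCTGA -> CGACT
  [15:20] GACCA -> CTGGT
  [20:25] CAACG -> GTTGC
  [25:30] GAAGG -> CTTCC
  [30:31] C -> G
Concatenate: GACACGAGACCGACTCTGGTGTTGCCTTCCG (length 31; written aligned with the template, i.e. 3'->5').

Answer: GACACGAGACCGACTCTGGTGTTGCCTTCCG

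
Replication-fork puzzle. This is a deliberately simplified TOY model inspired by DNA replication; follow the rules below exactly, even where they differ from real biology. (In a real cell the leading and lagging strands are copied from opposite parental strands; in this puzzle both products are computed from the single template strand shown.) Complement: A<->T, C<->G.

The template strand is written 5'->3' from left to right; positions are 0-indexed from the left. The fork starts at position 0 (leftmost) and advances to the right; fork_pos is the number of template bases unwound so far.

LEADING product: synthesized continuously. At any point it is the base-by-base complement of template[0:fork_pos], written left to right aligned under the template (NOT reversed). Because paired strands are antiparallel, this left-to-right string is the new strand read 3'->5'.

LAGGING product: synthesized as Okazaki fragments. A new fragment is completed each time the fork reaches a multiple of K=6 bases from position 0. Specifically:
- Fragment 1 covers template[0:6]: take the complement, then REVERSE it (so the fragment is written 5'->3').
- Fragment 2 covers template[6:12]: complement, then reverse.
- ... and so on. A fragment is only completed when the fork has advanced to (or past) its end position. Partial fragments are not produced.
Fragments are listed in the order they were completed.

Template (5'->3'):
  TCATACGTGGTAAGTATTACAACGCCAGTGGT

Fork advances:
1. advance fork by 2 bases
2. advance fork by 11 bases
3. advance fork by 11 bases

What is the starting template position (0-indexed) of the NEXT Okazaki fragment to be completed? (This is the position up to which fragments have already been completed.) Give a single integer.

Step 1: advance 2 -> fork_pos = 0 + 2 = 2. Next multiple of 6 is 6 (not reached); still 0 fragment(s).
Step 2: advance 11 -> fork_pos = 2 + 11 = 13. Reached multiple(s) of 6: 6, 12 -> fragments 1-2 completed (2 total).
Step 3: advance 11 -> fork_pos = 13 + 11 = 24. Reached multiple(s) of 6: 18, 24 -> fragments 3-4 completed (4 total).
4 fragment(s) completed, covering template[0:24] (4 x 6 = 24). The next fragment, fragment 5, covers template[24:30], so it starts at position 24.

Answer: 24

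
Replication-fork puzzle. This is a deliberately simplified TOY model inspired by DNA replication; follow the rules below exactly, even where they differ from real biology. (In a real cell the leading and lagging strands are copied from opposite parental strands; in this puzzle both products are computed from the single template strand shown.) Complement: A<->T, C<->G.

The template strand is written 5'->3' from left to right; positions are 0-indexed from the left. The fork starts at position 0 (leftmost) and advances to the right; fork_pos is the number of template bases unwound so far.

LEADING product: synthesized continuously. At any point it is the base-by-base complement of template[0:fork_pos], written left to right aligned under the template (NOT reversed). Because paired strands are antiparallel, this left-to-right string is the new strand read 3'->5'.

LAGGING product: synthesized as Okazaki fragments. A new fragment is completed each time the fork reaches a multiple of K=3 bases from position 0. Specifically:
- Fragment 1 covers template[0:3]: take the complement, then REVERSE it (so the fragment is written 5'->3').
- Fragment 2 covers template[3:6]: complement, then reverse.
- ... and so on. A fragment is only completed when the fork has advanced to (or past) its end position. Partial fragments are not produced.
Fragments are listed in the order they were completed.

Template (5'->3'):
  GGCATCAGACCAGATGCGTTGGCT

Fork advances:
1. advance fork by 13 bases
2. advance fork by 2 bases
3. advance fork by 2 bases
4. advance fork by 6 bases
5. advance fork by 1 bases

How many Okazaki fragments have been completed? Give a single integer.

Step 1: advance 13 -> fork_pos = 0 + 13 = 13. Reached multiple(s) of 3: 3, 6, 9, 12 -> fragments 1-4 completed (4 total).
Step 2: advance 2 -> fork_pos = 13 + 2 = 15. Reached multiple(s) of 3: 15 -> fragment 5 completed (5 total).
Step 3: advance 2 -> fork_pos = 15 + 2 = 17. Next multiple of 3 is 18 (not reached); still 5 fragment(s).
Step 4: advance 6 -> fork_pos = 17 + 6 = 23. Reached multiple(s) of 3: 18, 21 -> fragments 6-7 completed (7 total).
Step 5: advance 1 -> fork_pos = 23 + 1 = 24. Reached multiple(s) of 3: 24 -> fragment 8 completed (8 total).
Check: final fork_pos = 24; the multiples of 3 that are <= 24 are 3..24 -> 24 // 3 = 8 completed fragment(s).

Answer: 8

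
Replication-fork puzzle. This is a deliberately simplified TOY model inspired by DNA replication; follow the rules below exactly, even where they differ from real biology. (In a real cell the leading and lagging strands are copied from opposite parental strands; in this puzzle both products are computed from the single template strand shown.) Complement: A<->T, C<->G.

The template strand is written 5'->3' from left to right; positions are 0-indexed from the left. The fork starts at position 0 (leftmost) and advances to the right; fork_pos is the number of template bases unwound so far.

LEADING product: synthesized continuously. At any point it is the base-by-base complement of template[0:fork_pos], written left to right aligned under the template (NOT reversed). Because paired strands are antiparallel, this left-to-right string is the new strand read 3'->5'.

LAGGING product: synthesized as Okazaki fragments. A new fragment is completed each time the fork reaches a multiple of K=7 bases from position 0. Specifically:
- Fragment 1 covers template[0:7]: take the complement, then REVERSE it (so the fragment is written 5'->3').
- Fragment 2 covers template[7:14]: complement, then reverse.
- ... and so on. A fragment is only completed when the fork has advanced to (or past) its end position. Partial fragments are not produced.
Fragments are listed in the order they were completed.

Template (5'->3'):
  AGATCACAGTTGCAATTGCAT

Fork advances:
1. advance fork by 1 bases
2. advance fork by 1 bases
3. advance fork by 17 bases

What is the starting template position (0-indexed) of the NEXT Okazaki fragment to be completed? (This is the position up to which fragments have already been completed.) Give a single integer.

Answer: 14

Derivation:
Step 1: advance 1 -> fork_pos = 0 + 1 = 1. Next multiple of 7 is 7 (not reached); still 0 fragment(s).
Step 2: advance 1 -> fork_pos = 1 + 1 = 2. Next multiple of 7 is 7 (not reached); still 0 fragment(s).
Step 3: advance 17 -> fork_pos = 2 + 17 = 19. Reached multiple(s) of 7: 7, 14 -> fragments 1-2 completed (2 total).
2 fragment(s) completed, covering template[0:14] (2 x 7 = 14). The next fragment, fragment 3, covers template[14:21], so it starts at position 14.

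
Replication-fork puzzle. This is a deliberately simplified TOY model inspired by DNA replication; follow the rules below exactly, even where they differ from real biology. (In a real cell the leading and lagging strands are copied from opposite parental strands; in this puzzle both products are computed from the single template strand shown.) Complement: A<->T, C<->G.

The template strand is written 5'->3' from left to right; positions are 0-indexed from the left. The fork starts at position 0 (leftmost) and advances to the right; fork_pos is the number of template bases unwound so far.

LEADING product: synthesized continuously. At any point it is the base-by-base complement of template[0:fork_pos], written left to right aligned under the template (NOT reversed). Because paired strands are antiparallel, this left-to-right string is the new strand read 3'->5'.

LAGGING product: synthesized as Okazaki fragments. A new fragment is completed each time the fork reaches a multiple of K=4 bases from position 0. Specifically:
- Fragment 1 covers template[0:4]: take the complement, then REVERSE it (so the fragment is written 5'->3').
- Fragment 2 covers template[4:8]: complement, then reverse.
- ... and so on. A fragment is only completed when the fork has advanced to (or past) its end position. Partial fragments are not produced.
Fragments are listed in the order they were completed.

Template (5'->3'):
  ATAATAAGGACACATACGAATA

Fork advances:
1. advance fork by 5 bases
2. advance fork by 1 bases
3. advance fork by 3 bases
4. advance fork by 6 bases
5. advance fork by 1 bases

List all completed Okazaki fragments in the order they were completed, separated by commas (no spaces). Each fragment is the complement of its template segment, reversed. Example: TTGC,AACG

Step 1: advance 5 -> fork_pos = 0 + 5 = 5. Reached multiple(s) of 4: 4 -> fragment 1 completed (1 total).
Step 2: advance 1 -> fork_pos = 5 + 1 = 6. Next multiple of 4 is 8 (not reached); still 1 fragment(s).
Step 3: advance 3 -> fork_pos = 6 + 3 = 9. Reached multiple(s) of 4: 8 -> fragment 2 completed (2 total).
Step 4: advance 6 -> fork_pos = 9 + 6 = 15. Reached multiple(s) of 4: 12 -> fragment 3 completed (3 total).
Step 5: advance 1 -> fork_pos = 15 + 1 = 16. Reached multiple(s) of 4: 16 -> fragment 4 completed (4 total).
Final fork_pos = 16, so 4 fragment(s) are complete. Build each: template segment -> complement -> reverse.
Fragment 1: template[0:4] = ATAA -> complement TATT -> reversed TTAT
Fragment 2: template[4:8] = TAAG -> complement ATTC -> reversed CTTA
Fragment 3: template[8:12] = GACA -> complement CTGT -> reversed TGTC
Fragment 4: template[12:16] = CATA -> complement GTAT -> reversed TATG

Answer: TTAT,CTTA,TGTC,TATG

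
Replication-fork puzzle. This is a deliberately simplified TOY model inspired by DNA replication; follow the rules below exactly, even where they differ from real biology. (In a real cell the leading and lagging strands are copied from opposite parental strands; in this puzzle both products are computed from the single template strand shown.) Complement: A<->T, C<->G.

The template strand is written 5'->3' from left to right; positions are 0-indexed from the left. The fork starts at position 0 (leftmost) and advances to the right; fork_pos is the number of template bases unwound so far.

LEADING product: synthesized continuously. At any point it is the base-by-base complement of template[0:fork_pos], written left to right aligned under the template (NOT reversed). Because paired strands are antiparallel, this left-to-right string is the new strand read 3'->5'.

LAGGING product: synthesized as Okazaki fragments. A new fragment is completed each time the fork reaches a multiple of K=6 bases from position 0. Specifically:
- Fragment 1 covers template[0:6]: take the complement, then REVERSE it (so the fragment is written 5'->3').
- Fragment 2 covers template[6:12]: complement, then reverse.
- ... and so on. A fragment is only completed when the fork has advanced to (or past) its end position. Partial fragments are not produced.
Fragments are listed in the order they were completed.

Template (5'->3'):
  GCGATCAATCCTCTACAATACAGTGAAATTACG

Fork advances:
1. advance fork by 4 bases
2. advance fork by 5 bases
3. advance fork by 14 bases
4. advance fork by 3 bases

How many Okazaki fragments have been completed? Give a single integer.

Answer: 4

Derivation:
Step 1: advance 4 -> fork_pos = 0 + 4 = 4. Next multiple of 6 is 6 (not reached); still 0 fragment(s).
Step 2: advance 5 -> fork_pos = 4 + 5 = 9. Reached multiple(s) of 6: 6 -> fragment 1 completed (1 total).
Step 3: advance 14 -> fork_pos = 9 + 14 = 23. Reached multiple(s) of 6: 12, 18 -> fragments 2-3 completed (3 total).
Step 4: advance 3 -> fork_pos = 23 + 3 = 26. Reached multiple(s) of 6: 24 -> fragment 4 completed (4 total).
Check: final fork_pos = 26; the multiples of 6 that are <= 26 are 6..24 -> 26 // 6 = 4 completed fragment(s).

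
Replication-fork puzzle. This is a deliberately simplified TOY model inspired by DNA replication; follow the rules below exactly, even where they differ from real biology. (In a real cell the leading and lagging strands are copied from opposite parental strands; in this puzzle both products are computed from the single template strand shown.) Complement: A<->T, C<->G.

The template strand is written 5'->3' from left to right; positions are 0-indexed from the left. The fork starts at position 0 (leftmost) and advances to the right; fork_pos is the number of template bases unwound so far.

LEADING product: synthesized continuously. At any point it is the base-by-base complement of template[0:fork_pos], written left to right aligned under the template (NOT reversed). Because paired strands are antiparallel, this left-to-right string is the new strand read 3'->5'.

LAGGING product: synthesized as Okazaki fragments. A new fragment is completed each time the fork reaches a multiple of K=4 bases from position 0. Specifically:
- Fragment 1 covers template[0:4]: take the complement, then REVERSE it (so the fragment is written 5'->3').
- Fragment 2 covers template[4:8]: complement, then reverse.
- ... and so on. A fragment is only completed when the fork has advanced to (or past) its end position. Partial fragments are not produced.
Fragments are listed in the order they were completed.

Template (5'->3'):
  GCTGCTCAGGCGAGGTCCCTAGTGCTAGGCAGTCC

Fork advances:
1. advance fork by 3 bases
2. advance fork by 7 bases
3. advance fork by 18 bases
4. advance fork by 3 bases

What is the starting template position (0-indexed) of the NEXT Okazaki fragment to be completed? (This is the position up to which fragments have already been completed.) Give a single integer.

Answer: 28

Derivation:
Step 1: advance 3 -> fork_pos = 0 + 3 = 3. Next multiple of 4 is 4 (not reached); still 0 fragment(s).
Step 2: advance 7 -> fork_pos = 3 + 7 = 10. Reached multiple(s) of 4: 4, 8 -> fragments 1-2 completed (2 total).
Step 3: advance 18 -> fork_pos = 10 + 18 = 28. Reached multiple(s) of 4: 12, 16, 20, 24, 28 -> fragments 3-7 completed (7 total).
Step 4: advance 3 -> fork_pos = 28 + 3 = 31. Next multiple of 4 is 32 (not reached); still 7 fragment(s).
7 fragment(s) completed, covering template[0:28] (7 x 4 = 28). The next fragment, fragment 8, covers template[28:32], so it starts at position 28.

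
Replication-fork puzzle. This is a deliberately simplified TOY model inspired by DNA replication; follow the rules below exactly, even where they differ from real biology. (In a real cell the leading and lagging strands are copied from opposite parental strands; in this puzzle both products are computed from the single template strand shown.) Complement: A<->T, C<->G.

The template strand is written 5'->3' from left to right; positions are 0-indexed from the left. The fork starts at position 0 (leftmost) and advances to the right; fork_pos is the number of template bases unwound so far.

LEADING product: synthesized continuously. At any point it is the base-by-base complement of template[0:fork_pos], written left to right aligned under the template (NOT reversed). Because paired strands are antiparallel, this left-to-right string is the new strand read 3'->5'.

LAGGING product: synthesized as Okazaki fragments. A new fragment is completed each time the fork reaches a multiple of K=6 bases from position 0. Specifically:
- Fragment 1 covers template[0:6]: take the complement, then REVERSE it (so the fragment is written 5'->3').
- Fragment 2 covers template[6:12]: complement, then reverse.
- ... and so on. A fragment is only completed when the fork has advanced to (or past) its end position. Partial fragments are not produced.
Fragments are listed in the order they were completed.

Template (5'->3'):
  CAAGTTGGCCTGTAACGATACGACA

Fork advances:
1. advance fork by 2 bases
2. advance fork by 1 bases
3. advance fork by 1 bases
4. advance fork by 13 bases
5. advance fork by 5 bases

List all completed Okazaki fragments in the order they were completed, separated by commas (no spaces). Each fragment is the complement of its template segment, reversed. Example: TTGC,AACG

Answer: AACTTG,CAGGCC,TCGTTA

Derivation:
Step 1: advance 2 -> fork_pos = 0 + 2 = 2. Next multiple of 6 is 6 (not reached); still 0 fragment(s).
Step 2: advance 1 -> fork_pos = 2 + 1 = 3. Next multiple of 6 is 6 (not reached); still 0 fragment(s).
Step 3: advance 1 -> fork_pos = 3 + 1 = 4. Next multiple of 6 is 6 (not reached); still 0 fragment(s).
Step 4: advance 13 -> fork_pos = 4 + 13 = 17. Reached multiple(s) of 6: 6, 12 -> fragments 1-2 completed (2 total).
Step 5: advance 5 -> fork_pos = 17 + 5 = 22. Reached multiple(s) of 6: 18 -> fragment 3 completed (3 total).
Final fork_pos = 22, so 3 fragment(s) are complete. Build each: template segment -> complement -> reverse.
Fragment 1: template[0:6] = CAAGTT -> complement GTTCAA -> reversed AACTTG
Fragment 2: template[6:12] = GGCCTG -> complement CCGGAC -> reversed CAGGCC
Fragment 3: template[12:18] = TAACGA -> complement ATTGCT -> reversed TCGTTA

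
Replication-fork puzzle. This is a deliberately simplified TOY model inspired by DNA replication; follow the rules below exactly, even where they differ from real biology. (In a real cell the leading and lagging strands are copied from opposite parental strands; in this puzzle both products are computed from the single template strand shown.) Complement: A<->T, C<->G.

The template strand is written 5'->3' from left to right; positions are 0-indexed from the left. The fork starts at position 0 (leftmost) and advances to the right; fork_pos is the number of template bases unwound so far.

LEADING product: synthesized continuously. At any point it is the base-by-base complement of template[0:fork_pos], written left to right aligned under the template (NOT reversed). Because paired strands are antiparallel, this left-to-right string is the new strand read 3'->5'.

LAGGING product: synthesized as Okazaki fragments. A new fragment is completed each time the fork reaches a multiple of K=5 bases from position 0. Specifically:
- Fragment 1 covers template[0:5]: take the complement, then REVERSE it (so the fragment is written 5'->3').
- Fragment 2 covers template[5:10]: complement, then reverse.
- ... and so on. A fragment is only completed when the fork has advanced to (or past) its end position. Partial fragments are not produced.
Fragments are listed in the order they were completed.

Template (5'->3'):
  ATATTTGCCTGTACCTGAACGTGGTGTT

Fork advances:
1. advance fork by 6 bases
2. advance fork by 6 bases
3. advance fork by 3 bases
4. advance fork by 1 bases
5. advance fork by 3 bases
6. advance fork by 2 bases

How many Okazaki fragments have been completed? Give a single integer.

Answer: 4

Derivation:
Step 1: advance 6 -> fork_pos = 0 + 6 = 6. Reached multiple(s) of 5: 5 -> fragment 1 completed (1 total).
Step 2: advance 6 -> fork_pos = 6 + 6 = 12. Reached multiple(s) of 5: 10 -> fragment 2 completed (2 total).
Step 3: advance 3 -> fork_pos = 12 + 3 = 15. Reached multiple(s) of 5: 15 -> fragment 3 completed (3 total).
Step 4: advance 1 -> fork_pos = 15 + 1 = 16. Next multiple of 5 is 20 (not reached); still 3 fragment(s).
Step 5: advance 3 -> fork_pos = 16 + 3 = 19. Next multiple of 5 is 20 (not reached); still 3 fragment(s).
Step 6: advance 2 -> fork_pos = 19 + 2 = 21. Reached multiple(s) of 5: 20 -> fragment 4 completed (4 total).
Check: final fork_pos = 21; the multiples of 5 that are <= 21 are 5..20 -> 21 // 5 = 4 completed fragment(s).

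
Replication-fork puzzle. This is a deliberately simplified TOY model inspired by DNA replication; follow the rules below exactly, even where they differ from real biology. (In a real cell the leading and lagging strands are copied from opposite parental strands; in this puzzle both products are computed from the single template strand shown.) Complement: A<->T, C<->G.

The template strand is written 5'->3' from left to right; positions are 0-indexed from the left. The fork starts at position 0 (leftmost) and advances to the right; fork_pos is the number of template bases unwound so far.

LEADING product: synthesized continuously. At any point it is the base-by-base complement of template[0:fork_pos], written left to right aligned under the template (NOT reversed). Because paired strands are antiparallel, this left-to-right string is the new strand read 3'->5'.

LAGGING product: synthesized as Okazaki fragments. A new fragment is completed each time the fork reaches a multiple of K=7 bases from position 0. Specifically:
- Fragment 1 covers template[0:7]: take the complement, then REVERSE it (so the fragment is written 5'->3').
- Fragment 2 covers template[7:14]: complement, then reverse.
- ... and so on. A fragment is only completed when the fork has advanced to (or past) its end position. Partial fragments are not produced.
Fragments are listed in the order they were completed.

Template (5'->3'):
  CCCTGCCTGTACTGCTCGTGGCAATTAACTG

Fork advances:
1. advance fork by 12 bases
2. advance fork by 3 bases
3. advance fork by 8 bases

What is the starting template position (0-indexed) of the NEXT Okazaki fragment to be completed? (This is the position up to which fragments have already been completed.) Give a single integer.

Step 1: advance 12 -> fork_pos = 0 + 12 = 12. Reached multiple(s) of 7: 7 -> fragment 1 completed (1 total).
Step 2: advance 3 -> fork_pos = 12 + 3 = 15. Reached multiple(s) of 7: 14 -> fragment 2 completed (2 total).
Step 3: advance 8 -> fork_pos = 15 + 8 = 23. Reached multiple(s) of 7: 21 -> fragment 3 completed (3 total).
3 fragment(s) completed, covering template[0:21] (3 x 7 = 21). The next fragment, fragment 4, covers template[21:28], so it starts at position 21.

Answer: 21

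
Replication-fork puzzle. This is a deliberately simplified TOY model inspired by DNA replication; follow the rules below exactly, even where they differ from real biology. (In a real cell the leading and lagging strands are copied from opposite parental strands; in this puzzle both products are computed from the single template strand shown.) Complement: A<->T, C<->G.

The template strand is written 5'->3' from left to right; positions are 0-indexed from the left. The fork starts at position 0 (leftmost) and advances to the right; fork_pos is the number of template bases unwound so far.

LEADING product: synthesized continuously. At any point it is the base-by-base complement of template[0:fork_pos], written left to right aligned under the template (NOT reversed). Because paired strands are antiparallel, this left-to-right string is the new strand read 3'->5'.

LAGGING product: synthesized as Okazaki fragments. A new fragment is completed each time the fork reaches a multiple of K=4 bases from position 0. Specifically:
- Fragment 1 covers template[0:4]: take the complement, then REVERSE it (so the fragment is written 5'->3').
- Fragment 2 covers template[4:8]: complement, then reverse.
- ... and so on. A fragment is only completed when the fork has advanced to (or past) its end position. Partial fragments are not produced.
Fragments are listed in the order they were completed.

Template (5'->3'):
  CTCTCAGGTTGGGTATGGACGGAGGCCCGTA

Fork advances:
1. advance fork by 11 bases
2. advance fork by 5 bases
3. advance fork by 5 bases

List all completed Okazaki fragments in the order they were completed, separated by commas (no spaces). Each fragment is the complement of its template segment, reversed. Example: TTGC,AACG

Step 1: advance 11 -> fork_pos = 0 + 11 = 11. Reached multiple(s) of 4: 4, 8 -> fragments 1-2 completed (2 total).
Step 2: advance 5 -> fork_pos = 11 + 5 = 16. Reached multiple(s) of 4: 12, 16 -> fragments 3-4 completed (4 total).
Step 3: advance 5 -> fork_pos = 16 + 5 = 21. Reached multiple(s) of 4: 20 -> fragment 5 completed (5 total).
Final fork_pos = 21, so 5 fragment(s) are complete. Build each: template segment -> complement -> reverse.
Fragment 1: template[0:4] = CTCT -> complement GAGA -> reversed AGAG
Fragment 2: template[4:8] = CAGG -> complement GTCC -> reversed CCTG
Fragment 3: template[8:12] = TTGG -> complement AACC -> reversed CCAA
Fragment 4: template[12:16] = GTAT -> complement CATA -> reversed ATAC
Fragment 5: template[16:20] = GGAC -> complement CCTG -> reversed GTCC

Answer: AGAG,CCTG,CCAA,ATAC,GTCC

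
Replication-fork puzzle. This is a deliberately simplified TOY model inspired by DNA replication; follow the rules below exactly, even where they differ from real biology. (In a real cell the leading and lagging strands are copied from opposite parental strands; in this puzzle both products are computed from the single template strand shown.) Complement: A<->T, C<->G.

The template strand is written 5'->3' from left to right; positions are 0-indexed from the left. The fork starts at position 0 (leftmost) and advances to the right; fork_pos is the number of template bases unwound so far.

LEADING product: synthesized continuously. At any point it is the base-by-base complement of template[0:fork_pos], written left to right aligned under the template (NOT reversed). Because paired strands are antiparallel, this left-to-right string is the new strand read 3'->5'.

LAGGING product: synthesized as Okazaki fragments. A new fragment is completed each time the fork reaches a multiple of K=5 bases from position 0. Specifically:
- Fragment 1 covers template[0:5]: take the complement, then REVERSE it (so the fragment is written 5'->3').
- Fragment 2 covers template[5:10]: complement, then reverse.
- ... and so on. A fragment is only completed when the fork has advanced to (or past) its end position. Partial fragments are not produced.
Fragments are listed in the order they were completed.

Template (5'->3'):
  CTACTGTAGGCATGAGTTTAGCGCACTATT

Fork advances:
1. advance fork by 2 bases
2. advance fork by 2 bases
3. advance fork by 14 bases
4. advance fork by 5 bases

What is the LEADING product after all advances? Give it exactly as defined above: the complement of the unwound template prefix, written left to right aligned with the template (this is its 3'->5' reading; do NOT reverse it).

Step 1: advance 2 -> fork_pos = 0 + 2 = 2.
Step 2: advance 2 -> fork_pos = 2 + 2 = 4.
Step 3: advance 14 -> fork_pos = 4 + 14 = 18.
Step 4: advance 5 -> fork_pos = 18 + 5 = 23.
Unwound prefix: template[0:23] = CTACTGTAGGCATGAGTTTAGCG
Complement it base by base (A<->T, C<->G), keeping left-to-right order:
  [0:5] CTACT -> GATGA
  [5:10] GTAGG -> CATCC
  [10:15] CATGA -> GTACT
  [15:20] GTTTA -> CAAAT
  [20:23] GCG -> CGC
Concatenate: GATGACATCCGTACTCAAATCGC (length 23; written aligned with the template, i.e. 3'->5').

Answer: GATGACATCCGTACTCAAATCGC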